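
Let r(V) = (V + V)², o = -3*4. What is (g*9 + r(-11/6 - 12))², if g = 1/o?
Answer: 757845841/1296 ≈ 5.8476e+5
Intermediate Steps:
o = -12
g = -1/12 (g = 1/(-12) = -1/12 ≈ -0.083333)
r(V) = 4*V² (r(V) = (2*V)² = 4*V²)
(g*9 + r(-11/6 - 12))² = (-1/12*9 + 4*(-11/6 - 12)²)² = (-¾ + 4*(-11*⅙ - 12)²)² = (-¾ + 4*(-11/6 - 12)²)² = (-¾ + 4*(-83/6)²)² = (-¾ + 4*(6889/36))² = (-¾ + 6889/9)² = (27529/36)² = 757845841/1296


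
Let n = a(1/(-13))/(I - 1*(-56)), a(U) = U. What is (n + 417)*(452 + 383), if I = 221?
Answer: 1253849360/3601 ≈ 3.4820e+5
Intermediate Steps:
n = -1/3601 (n = 1/((-13)*(221 - 1*(-56))) = -1/(13*(221 + 56)) = -1/13/277 = -1/13*1/277 = -1/3601 ≈ -0.00027770)
(n + 417)*(452 + 383) = (-1/3601 + 417)*(452 + 383) = (1501616/3601)*835 = 1253849360/3601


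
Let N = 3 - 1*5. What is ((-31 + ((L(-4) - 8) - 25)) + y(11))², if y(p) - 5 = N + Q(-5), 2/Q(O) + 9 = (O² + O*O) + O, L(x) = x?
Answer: 1366561/324 ≈ 4217.8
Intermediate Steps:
Q(O) = 2/(-9 + O + 2*O²) (Q(O) = 2/(-9 + ((O² + O*O) + O)) = 2/(-9 + ((O² + O²) + O)) = 2/(-9 + (2*O² + O)) = 2/(-9 + (O + 2*O²)) = 2/(-9 + O + 2*O²))
N = -2 (N = 3 - 5 = -2)
y(p) = 55/18 (y(p) = 5 + (-2 + 2/(-9 - 5 + 2*(-5)²)) = 5 + (-2 + 2/(-9 - 5 + 2*25)) = 5 + (-2 + 2/(-9 - 5 + 50)) = 5 + (-2 + 2/36) = 5 + (-2 + 2*(1/36)) = 5 + (-2 + 1/18) = 5 - 35/18 = 55/18)
((-31 + ((L(-4) - 8) - 25)) + y(11))² = ((-31 + ((-4 - 8) - 25)) + 55/18)² = ((-31 + (-12 - 25)) + 55/18)² = ((-31 - 37) + 55/18)² = (-68 + 55/18)² = (-1169/18)² = 1366561/324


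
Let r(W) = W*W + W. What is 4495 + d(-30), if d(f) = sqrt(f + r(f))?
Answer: 4495 + 2*sqrt(210) ≈ 4524.0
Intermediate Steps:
r(W) = W + W**2 (r(W) = W**2 + W = W + W**2)
d(f) = sqrt(f + f*(1 + f))
4495 + d(-30) = 4495 + sqrt(-30*(2 - 30)) = 4495 + sqrt(-30*(-28)) = 4495 + sqrt(840) = 4495 + 2*sqrt(210)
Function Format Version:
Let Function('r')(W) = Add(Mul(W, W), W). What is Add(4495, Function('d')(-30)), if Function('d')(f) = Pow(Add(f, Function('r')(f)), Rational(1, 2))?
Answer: Add(4495, Mul(2, Pow(210, Rational(1, 2)))) ≈ 4524.0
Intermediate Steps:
Function('r')(W) = Add(W, Pow(W, 2)) (Function('r')(W) = Add(Pow(W, 2), W) = Add(W, Pow(W, 2)))
Function('d')(f) = Pow(Add(f, Mul(f, Add(1, f))), Rational(1, 2))
Add(4495, Function('d')(-30)) = Add(4495, Pow(Mul(-30, Add(2, -30)), Rational(1, 2))) = Add(4495, Pow(Mul(-30, -28), Rational(1, 2))) = Add(4495, Pow(840, Rational(1, 2))) = Add(4495, Mul(2, Pow(210, Rational(1, 2))))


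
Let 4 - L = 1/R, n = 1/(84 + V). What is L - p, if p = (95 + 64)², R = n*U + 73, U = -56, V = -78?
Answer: -4827910/191 ≈ -25277.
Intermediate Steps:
n = ⅙ (n = 1/(84 - 78) = 1/6 = ⅙ ≈ 0.16667)
R = 191/3 (R = (⅙)*(-56) + 73 = -28/3 + 73 = 191/3 ≈ 63.667)
p = 25281 (p = 159² = 25281)
L = 761/191 (L = 4 - 1/191/3 = 4 - 1*3/191 = 4 - 3/191 = 761/191 ≈ 3.9843)
L - p = 761/191 - 1*25281 = 761/191 - 25281 = -4827910/191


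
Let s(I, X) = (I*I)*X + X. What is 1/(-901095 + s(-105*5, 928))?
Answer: 1/254879833 ≈ 3.9234e-9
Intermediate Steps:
s(I, X) = X + X*I**2 (s(I, X) = I**2*X + X = X*I**2 + X = X + X*I**2)
1/(-901095 + s(-105*5, 928)) = 1/(-901095 + 928*(1 + (-105*5)**2)) = 1/(-901095 + 928*(1 + (-525)**2)) = 1/(-901095 + 928*(1 + 275625)) = 1/(-901095 + 928*275626) = 1/(-901095 + 255780928) = 1/254879833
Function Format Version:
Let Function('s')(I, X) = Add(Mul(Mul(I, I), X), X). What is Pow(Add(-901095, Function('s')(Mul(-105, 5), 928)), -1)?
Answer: Rational(1, 254879833) ≈ 3.9234e-9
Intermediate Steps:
Function('s')(I, X) = Add(X, Mul(X, Pow(I, 2))) (Function('s')(I, X) = Add(Mul(Pow(I, 2), X), X) = Add(Mul(X, Pow(I, 2)), X) = Add(X, Mul(X, Pow(I, 2))))
Pow(Add(-901095, Function('s')(Mul(-105, 5), 928)), -1) = Pow(Add(-901095, Mul(928, Add(1, Pow(Mul(-105, 5), 2)))), -1) = Pow(Add(-901095, Mul(928, Add(1, Pow(-525, 2)))), -1) = Pow(Add(-901095, Mul(928, Add(1, 275625))), -1) = Pow(Add(-901095, Mul(928, 275626)), -1) = Pow(Add(-901095, 255780928), -1) = Pow(254879833, -1) = Rational(1, 254879833)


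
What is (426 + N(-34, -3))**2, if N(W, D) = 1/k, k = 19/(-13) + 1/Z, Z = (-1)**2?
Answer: 6466849/36 ≈ 1.7963e+5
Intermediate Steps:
Z = 1
k = -6/13 (k = 19/(-13) + 1/1 = 19*(-1/13) + 1*1 = -19/13 + 1 = -6/13 ≈ -0.46154)
N(W, D) = -13/6 (N(W, D) = 1/(-6/13) = -13/6)
(426 + N(-34, -3))**2 = (426 - 13/6)**2 = (2543/6)**2 = 6466849/36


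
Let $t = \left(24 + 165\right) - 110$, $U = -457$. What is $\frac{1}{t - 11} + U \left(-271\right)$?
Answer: $\frac{8421597}{68} \approx 1.2385 \cdot 10^{5}$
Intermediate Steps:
$t = 79$ ($t = 189 - 110 = 79$)
$\frac{1}{t - 11} + U \left(-271\right) = \frac{1}{79 - 11} - -123847 = \frac{1}{68} + 123847 = \frac{8421597}{68}$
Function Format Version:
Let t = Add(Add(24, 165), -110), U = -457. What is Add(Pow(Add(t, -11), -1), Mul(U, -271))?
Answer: Rational(8421597, 68) ≈ 1.2385e+5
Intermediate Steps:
t = 79 (t = Add(189, -110) = 79)
Add(Pow(Add(t, -11), -1), Mul(U, -271)) = Add(Pow(Add(79, -11), -1), Mul(-457, -271)) = Add(Pow(68, -1), 123847) = Add(Rational(1, 68), 123847) = Rational(8421597, 68)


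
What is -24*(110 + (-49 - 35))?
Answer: -624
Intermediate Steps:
-24*(110 + (-49 - 35)) = -24*(110 - 84) = -24*26 = -624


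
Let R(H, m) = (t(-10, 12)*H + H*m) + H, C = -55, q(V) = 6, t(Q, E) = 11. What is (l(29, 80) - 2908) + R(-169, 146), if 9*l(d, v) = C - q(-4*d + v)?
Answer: -266551/9 ≈ -29617.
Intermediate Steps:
R(H, m) = 12*H + H*m (R(H, m) = (11*H + H*m) + H = 12*H + H*m)
l(d, v) = -61/9 (l(d, v) = (-55 - 1*6)/9 = (-55 - 6)/9 = (⅑)*(-61) = -61/9)
(l(29, 80) - 2908) + R(-169, 146) = (-61/9 - 2908) - 169*(12 + 146) = -26233/9 - 169*158 = -26233/9 - 26702 = -266551/9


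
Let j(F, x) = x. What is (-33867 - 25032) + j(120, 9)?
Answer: -58890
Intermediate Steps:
(-33867 - 25032) + j(120, 9) = (-33867 - 25032) + 9 = -58899 + 9 = -58890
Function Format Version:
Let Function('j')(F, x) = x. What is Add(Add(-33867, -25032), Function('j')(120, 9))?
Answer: -58890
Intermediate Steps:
Add(Add(-33867, -25032), Function('j')(120, 9)) = Add(Add(-33867, -25032), 9) = Add(-58899, 9) = -58890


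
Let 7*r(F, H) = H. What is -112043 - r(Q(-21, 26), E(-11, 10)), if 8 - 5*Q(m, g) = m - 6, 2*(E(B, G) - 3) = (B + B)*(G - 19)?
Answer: -784403/7 ≈ -1.1206e+5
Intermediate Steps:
E(B, G) = 3 + B*(-19 + G) (E(B, G) = 3 + ((B + B)*(G - 19))/2 = 3 + ((2*B)*(-19 + G))/2 = 3 + (2*B*(-19 + G))/2 = 3 + B*(-19 + G))
Q(m, g) = 14/5 - m/5 (Q(m, g) = 8/5 - (m - 6)/5 = 8/5 - (-6 + m)/5 = 8/5 + (6/5 - m/5) = 14/5 - m/5)
r(F, H) = H/7
-112043 - r(Q(-21, 26), E(-11, 10)) = -112043 - (3 - 19*(-11) - 11*10)/7 = -112043 - (3 + 209 - 110)/7 = -112043 - 102/7 = -784403/7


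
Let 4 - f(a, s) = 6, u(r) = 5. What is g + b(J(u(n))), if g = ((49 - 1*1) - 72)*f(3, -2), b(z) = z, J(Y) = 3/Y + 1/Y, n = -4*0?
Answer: 244/5 ≈ 48.800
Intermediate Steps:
n = 0
f(a, s) = -2 (f(a, s) = 4 - 1*6 = 4 - 6 = -2)
J(Y) = 4/Y (J(Y) = 3/Y + 1/Y = 4/Y)
g = 48 (g = ((49 - 1*1) - 72)*(-2) = ((49 - 1) - 72)*(-2) = (48 - 72)*(-2) = -24*(-2) = 48)
g + b(J(u(n))) = 48 + 4/5 = 244/5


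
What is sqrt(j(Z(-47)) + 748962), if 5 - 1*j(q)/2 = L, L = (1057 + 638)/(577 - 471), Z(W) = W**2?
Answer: sqrt(2103772513)/53 ≈ 865.41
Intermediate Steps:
L = 1695/106 ≈ 15.991
j(q) = -1165/53 (j(q) = 10 - 2*1695/106 = 10 - 1695/53 = -1165/53)
sqrt(j(Z(-47)) + 748962) = sqrt(-1165/53 + 748962) = sqrt(39693821/53) = sqrt(2103772513)/53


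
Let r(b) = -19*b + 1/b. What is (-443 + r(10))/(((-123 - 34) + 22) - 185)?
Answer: 6329/3200 ≈ 1.9778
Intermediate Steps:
r(b) = 1/b - 19*b
(-443 + r(10))/(((-123 - 34) + 22) - 185) = (-443 + (1/10 - 19*10))/(((-123 - 34) + 22) - 185) = (-443 + (⅒ - 190))/((-157 + 22) - 185) = (-443 - 1899/10)/(-135 - 185) = -6329/10/(-320) = -6329/10*(-1/320) = 6329/3200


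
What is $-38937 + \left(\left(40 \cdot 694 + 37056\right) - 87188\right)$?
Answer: $-61309$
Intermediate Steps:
$-38937 + \left(\left(40 \cdot 694 + 37056\right) - 87188\right) = -38937 + \left(\left(27760 + 37056\right) - 87188\right) = -38937 + \left(64816 - 87188\right) = -38937 - 22372 = -61309$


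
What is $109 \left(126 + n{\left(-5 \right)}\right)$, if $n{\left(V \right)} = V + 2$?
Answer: $13407$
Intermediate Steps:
$n{\left(V \right)} = 2 + V$
$109 \left(126 + n{\left(-5 \right)}\right) = 109 \left(126 + \left(2 - 5\right)\right) = 109 \left(126 - 3\right) = 109 \cdot 123 = 13407$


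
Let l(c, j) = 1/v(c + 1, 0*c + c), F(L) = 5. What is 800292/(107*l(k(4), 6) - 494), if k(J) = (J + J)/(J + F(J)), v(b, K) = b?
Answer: -13604964/7435 ≈ -1829.9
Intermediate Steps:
k(J) = 2*J/(5 + J) (k(J) = (J + J)/(J + 5) = (2*J)/(5 + J) = 2*J/(5 + J))
l(c, j) = 1/(1 + c) (l(c, j) = 1/(c + 1) = 1/(1 + c))
800292/(107*l(k(4), 6) - 494) = 800292/(107/(1 + 2*4/(5 + 4)) - 494) = 800292/(107/(1 + 2*4/9) - 494) = 800292/(107/(1 + 2*4*(⅑)) - 494) = 800292/(107/(1 + 8/9) - 494) = 800292/(107/(17/9) - 494) = 800292/(107*(9/17) - 494) = 800292/(963/17 - 494) = 800292/(-7435/17) = 800292*(-17/7435) = -13604964/7435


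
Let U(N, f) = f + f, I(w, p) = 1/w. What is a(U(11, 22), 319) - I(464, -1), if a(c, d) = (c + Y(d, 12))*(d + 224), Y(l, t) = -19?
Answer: 6298799/464 ≈ 13575.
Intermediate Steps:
U(N, f) = 2*f
a(c, d) = (-19 + c)*(224 + d) (a(c, d) = (c - 19)*(d + 224) = (-19 + c)*(224 + d))
a(U(11, 22), 319) - I(464, -1) = (-4256 - 19*319 + 224*(2*22) + (2*22)*319) - 1/464 = (-4256 - 6061 + 224*44 + 44*319) - 1*1/464 = (-4256 - 6061 + 9856 + 14036) - 1/464 = 13575 - 1/464 = 6298799/464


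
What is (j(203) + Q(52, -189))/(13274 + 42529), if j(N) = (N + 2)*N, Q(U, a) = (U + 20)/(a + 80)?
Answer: 4535963/6082527 ≈ 0.74574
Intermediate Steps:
Q(U, a) = (20 + U)/(80 + a)
j(N) = N*(2 + N) (j(N) = (2 + N)*N = N*(2 + N))
(j(203) + Q(52, -189))/(13274 + 42529) = (203*(2 + 203) + (20 + 52)/(80 - 189))/(13274 + 42529) = (203*205 + 72/(-109))/55803 = (41615 - 1/109*72)*(1/55803) = (41615 - 72/109)*(1/55803) = (4535963/109)*(1/55803) = 4535963/6082527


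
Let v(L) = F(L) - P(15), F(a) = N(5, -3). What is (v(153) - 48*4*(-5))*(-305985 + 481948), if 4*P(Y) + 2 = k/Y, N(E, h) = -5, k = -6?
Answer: 840751214/5 ≈ 1.6815e+8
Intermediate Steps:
F(a) = -5
P(Y) = -1/2 - 3/(2*Y) (P(Y) = -1/2 + (-6/Y)/4 = -1/2 - 3/(2*Y))
v(L) = -22/5 (v(L) = -5 - (-3 - 1*15)/(2*15) = -5 - (-3 - 15)/(2*15) = -5 - (-18)/(2*15) = -5 - 1*(-3/5) = -5 + 3/5 = -22/5)
(v(153) - 48*4*(-5))*(-305985 + 481948) = (-22/5 - 48*4*(-5))*(-305985 + 481948) = (-22/5 - 192*(-5))*175963 = (-22/5 + 960)*175963 = (4778/5)*175963 = 840751214/5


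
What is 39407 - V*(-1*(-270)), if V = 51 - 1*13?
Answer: 29147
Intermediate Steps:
V = 38 (V = 51 - 13 = 38)
39407 - V*(-1*(-270)) = 39407 - 38*(-1*(-270)) = 39407 - 38*270 = 39407 - 1*10260 = 39407 - 10260 = 29147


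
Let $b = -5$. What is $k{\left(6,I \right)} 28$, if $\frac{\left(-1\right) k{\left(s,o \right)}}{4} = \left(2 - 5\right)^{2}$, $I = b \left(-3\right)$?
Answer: $-1008$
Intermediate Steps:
$I = 15$ ($I = \left(-5\right) \left(-3\right) = 15$)
$k{\left(s,o \right)} = -36$ ($k{\left(s,o \right)} = - 4 \left(2 - 5\right)^{2} = - 4 \left(-3\right)^{2} = \left(-4\right) 9 = -36$)
$k{\left(6,I \right)} 28 = \left(-36\right) 28 = -1008$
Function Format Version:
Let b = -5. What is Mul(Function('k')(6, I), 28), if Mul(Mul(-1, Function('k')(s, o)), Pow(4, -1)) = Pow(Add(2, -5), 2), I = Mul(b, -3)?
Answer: -1008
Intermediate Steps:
I = 15 (I = Mul(-5, -3) = 15)
Function('k')(s, o) = -36 (Function('k')(s, o) = Mul(-4, Pow(Add(2, -5), 2)) = Mul(-4, Pow(-3, 2)) = Mul(-4, 9) = -36)
Mul(Function('k')(6, I), 28) = Mul(-36, 28) = -1008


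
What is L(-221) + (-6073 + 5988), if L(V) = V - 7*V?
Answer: 1241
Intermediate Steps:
L(V) = -6*V
L(-221) + (-6073 + 5988) = -6*(-221) + (-6073 + 5988) = 1326 - 85 = 1241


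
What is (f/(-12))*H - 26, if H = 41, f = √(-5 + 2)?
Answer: -26 - 41*I*√3/12 ≈ -26.0 - 5.9178*I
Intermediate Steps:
f = I*√3 (f = √(-3) = I*√3 ≈ 1.732*I)
(f/(-12))*H - 26 = ((I*√3)/(-12))*41 - 26 = ((I*√3)*(-1/12))*41 - 26 = -I*√3/12*41 - 26 = -41*I*√3/12 - 26 = -26 - 41*I*√3/12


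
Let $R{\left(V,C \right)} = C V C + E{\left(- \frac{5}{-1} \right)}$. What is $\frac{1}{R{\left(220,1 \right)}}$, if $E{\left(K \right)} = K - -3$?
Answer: $\frac{1}{228} \approx 0.004386$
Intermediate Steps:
$E{\left(K \right)} = 3 + K$ ($E{\left(K \right)} = K + 3 = 3 + K$)
$R{\left(V,C \right)} = 8 + V C^{2}$ ($R{\left(V,C \right)} = C V C - \left(-3 + \frac{5}{-1}\right) = V C^{2} + \left(3 - -5\right) = V C^{2} + \left(3 + 5\right) = V C^{2} + 8 = 8 + V C^{2}$)
$\frac{1}{R{\left(220,1 \right)}} = \frac{1}{8 + 220 \cdot 1^{2}} = \frac{1}{8 + 220 \cdot 1} = \frac{1}{8 + 220} = \frac{1}{228}$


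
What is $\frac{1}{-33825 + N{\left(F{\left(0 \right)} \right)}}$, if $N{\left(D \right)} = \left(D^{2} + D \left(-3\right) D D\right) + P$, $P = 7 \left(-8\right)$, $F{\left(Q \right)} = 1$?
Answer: $- \frac{1}{33883} \approx -2.9513 \cdot 10^{-5}$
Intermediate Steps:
$P = -56$
$N{\left(D \right)} = -56 + D^{2} - 3 D^{3}$ ($N{\left(D \right)} = \left(D^{2} + D \left(-3\right) D D\right) - 56 = \left(D^{2} + - 3 D D D\right) - 56 = \left(D^{2} + - 3 D^{2} D\right) - 56 = \left(D^{2} - 3 D^{3}\right) - 56 = -56 + D^{2} - 3 D^{3}$)
$\frac{1}{-33825 + N{\left(F{\left(0 \right)} \right)}} = \frac{1}{-33825 - \left(56 - 1 + 3\right)} = \frac{1}{-33825 - 58} = \frac{1}{-33883} = - \frac{1}{33883}$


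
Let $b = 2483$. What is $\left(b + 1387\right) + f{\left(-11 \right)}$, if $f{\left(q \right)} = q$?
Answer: $3859$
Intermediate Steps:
$\left(b + 1387\right) + f{\left(-11 \right)} = \left(2483 + 1387\right) - 11 = 3870 - 11 = 3859$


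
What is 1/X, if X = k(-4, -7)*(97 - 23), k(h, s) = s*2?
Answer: -1/1036 ≈ -0.00096525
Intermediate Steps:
k(h, s) = 2*s
X = -1036 (X = (2*(-7))*(97 - 23) = -14*74 = -1036)
1/X = 1/(-1036) = -1/1036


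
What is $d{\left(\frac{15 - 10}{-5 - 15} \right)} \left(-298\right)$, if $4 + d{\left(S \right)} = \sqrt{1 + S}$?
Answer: $1192 - 149 \sqrt{3} \approx 933.92$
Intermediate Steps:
$d{\left(S \right)} = -4 + \sqrt{1 + S}$
$d{\left(\frac{15 - 10}{-5 - 15} \right)} \left(-298\right) = \left(-4 + \sqrt{1 + \frac{15 - 10}{-5 - 15}}\right) \left(-298\right) = \left(-4 + \sqrt{1 + \frac{5}{-20}}\right) \left(-298\right) = \left(-4 + \sqrt{1 + 5 \left(- \frac{1}{20}\right)}\right) \left(-298\right) = \left(-4 + \sqrt{1 - \frac{1}{4}}\right) \left(-298\right) = \left(-4 + \sqrt{\frac{3}{4}}\right) \left(-298\right) = \left(-4 + \frac{\sqrt{3}}{2}\right) \left(-298\right) = 1192 - 149 \sqrt{3}$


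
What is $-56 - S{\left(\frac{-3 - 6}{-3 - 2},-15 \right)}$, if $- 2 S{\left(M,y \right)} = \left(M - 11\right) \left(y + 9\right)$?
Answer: $- \frac{142}{5} \approx -28.4$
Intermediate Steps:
$S{\left(M,y \right)} = - \frac{\left(-11 + M\right) \left(9 + y\right)}{2}$ ($S{\left(M,y \right)} = - \frac{\left(M - 11\right) \left(y + 9\right)}{2} = - \frac{\left(-11 + M\right) \left(9 + y\right)}{2}$)
$-56 - S{\left(\frac{-3 - 6}{-3 - 2},-15 \right)} = -56 - \left(\frac{99}{2} - \frac{9 \frac{-3 - 6}{-3 - 2}}{2} + \frac{11}{2} \left(-15\right) - \frac{1}{2} \frac{-3 - 6}{-3 - 2} \left(-15\right)\right) = -56 - \left(\frac{99}{2} - \frac{9 \left(- \frac{9}{-5}\right)}{2} - \frac{165}{2} - \frac{1}{2} \left(- \frac{9}{-5}\right) \left(-15\right)\right) = -56 - \left(\frac{99}{2} - \frac{9 \left(\left(-9\right) \left(- \frac{1}{5}\right)\right)}{2} - \frac{165}{2} - \frac{1}{2} \left(\left(-9\right) \left(- \frac{1}{5}\right)\right) \left(-15\right)\right) = -56 - \left(\frac{99}{2} - \frac{81}{10} - \frac{165}{2} - \frac{9}{10} \left(-15\right)\right) = -56 - \left(\frac{99}{2} - \frac{81}{10} - \frac{165}{2} + \frac{27}{2}\right) = -56 - - \frac{138}{5} = -56 + \frac{138}{5} = - \frac{142}{5}$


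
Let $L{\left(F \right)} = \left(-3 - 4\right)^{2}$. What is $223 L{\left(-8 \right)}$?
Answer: $10927$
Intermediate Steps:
$L{\left(F \right)} = 49$ ($L{\left(F \right)} = \left(-7\right)^{2} = 49$)
$223 L{\left(-8 \right)} = 223 \cdot 49 = 10927$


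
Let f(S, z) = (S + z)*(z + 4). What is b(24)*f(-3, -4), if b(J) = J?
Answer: 0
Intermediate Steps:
f(S, z) = (4 + z)*(S + z) (f(S, z) = (S + z)*(4 + z) = (4 + z)*(S + z))
b(24)*f(-3, -4) = 24*((-4)² + 4*(-3) + 4*(-4) - 3*(-4)) = 24*(16 - 12 - 16 + 12) = 24*0 = 0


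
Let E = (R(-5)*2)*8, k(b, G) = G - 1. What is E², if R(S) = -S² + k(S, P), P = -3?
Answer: 215296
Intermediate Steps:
k(b, G) = -1 + G
R(S) = -4 - S² (R(S) = -S² + (-1 - 3) = -S² - 4 = -4 - S²)
E = -464 (E = ((-4 - 1*(-5)²)*2)*8 = ((-4 - 1*25)*2)*8 = ((-4 - 25)*2)*8 = -29*2*8 = -58*8 = -464)
E² = (-464)² = 215296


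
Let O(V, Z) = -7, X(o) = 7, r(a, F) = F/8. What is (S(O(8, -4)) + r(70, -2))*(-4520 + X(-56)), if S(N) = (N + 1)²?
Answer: -645359/4 ≈ -1.6134e+5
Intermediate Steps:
r(a, F) = F/8 (r(a, F) = F*(⅛) = F/8)
S(N) = (1 + N)²
(S(O(8, -4)) + r(70, -2))*(-4520 + X(-56)) = ((1 - 7)² + (⅛)*(-2))*(-4520 + 7) = ((-6)² - ¼)*(-4513) = (36 - ¼)*(-4513) = (143/4)*(-4513) = -645359/4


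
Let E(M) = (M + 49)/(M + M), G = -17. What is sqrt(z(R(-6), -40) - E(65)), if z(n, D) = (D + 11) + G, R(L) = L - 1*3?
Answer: I*sqrt(198055)/65 ≈ 6.8467*I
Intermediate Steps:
R(L) = -3 + L (R(L) = L - 3 = -3 + L)
E(M) = (49 + M)/(2*M) (E(M) = (49 + M)/((2*M)) = (49 + M)*(1/(2*M)) = (49 + M)/(2*M))
z(n, D) = -6 + D (z(n, D) = (D + 11) - 17 = (11 + D) - 17 = -6 + D)
sqrt(z(R(-6), -40) - E(65)) = sqrt((-6 - 40) - (49 + 65)/(2*65)) = sqrt(-46 - 114/(2*65)) = sqrt(-46 - 1*57/65) = sqrt(-46 - 57/65) = sqrt(-3047/65) = I*sqrt(198055)/65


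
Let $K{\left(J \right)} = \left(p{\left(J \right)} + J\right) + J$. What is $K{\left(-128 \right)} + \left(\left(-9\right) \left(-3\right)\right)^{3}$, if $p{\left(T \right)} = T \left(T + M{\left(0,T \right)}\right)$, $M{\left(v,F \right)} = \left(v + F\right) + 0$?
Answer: $52195$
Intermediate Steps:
$M{\left(v,F \right)} = F + v$ ($M{\left(v,F \right)} = \left(F + v\right) + 0 = F + v$)
$p{\left(T \right)} = 2 T^{2}$ ($p{\left(T \right)} = T \left(T + \left(T + 0\right)\right) = T \left(T + T\right) = T 2 T = 2 T^{2}$)
$K{\left(J \right)} = 2 J + 2 J^{2}$ ($K{\left(J \right)} = \left(2 J^{2} + J\right) + J = \left(J + 2 J^{2}\right) + J = 2 J + 2 J^{2}$)
$K{\left(-128 \right)} + \left(\left(-9\right) \left(-3\right)\right)^{3} = 2 \left(-128\right) \left(1 - 128\right) + \left(\left(-9\right) \left(-3\right)\right)^{3} = 2 \left(-128\right) \left(-127\right) + 27^{3} = 32512 + 19683 = 52195$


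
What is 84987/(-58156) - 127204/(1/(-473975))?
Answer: 500901914085059/8308 ≈ 6.0292e+10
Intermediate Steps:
84987/(-58156) - 127204/(1/(-473975)) = 84987*(-1/58156) - 127204/(-1/473975) = -12141/8308 - 127204*(-473975) = -12141/8308 + 60291515900 = 500901914085059/8308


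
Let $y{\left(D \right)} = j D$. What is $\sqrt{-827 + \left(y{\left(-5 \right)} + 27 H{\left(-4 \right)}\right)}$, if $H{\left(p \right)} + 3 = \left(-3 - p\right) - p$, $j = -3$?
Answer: $i \sqrt{758} \approx 27.532 i$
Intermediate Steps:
$y{\left(D \right)} = - 3 D$
$H{\left(p \right)} = -6 - 2 p$ ($H{\left(p \right)} = -3 - \left(3 + 2 p\right) = -6 - 2 p$)
$\sqrt{-827 + \left(y{\left(-5 \right)} + 27 H{\left(-4 \right)}\right)} = \sqrt{-827 - \left(-15 - 27 \left(-6 - -8\right)\right)} = \sqrt{-827 + \left(15 + 27 \left(-6 + 8\right)\right)} = \sqrt{-827 + \left(15 + 27 \cdot 2\right)} = \sqrt{-827 + \left(15 + 54\right)} = \sqrt{-827 + 69} = \sqrt{-758} = i \sqrt{758}$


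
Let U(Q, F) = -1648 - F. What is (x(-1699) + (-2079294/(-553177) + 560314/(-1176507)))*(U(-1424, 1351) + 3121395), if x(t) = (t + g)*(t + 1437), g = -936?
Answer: 1401115284550120405136360/650816612739 ≈ 2.1529e+12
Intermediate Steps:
x(t) = (-936 + t)*(1437 + t) (x(t) = (t - 936)*(t + 1437) = (-936 + t)*(1437 + t))
(x(-1699) + (-2079294/(-553177) + 560314/(-1176507)))*(U(-1424, 1351) + 3121395) = ((-1345032 + (-1699)² + 501*(-1699)) + (-2079294/(-553177) + 560314/(-1176507)))*((-1648 - 1*1351) + 3121395) = ((-1345032 + 2886601 - 851199) + (-2079294*(-1/553177) + 560314*(-1/1176507)))*((-1648 - 1351) + 3121395) = (690370 + (2079294/553177 - 560314/1176507))*(-2999 + 3121395) = (690370 + 2136351128480/650816612739)*3118396 = (449306401287751910/650816612739)*3118396 = 1401115284550120405136360/650816612739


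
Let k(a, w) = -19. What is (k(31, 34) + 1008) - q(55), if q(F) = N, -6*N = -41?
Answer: 5893/6 ≈ 982.17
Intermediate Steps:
N = 41/6 (N = -⅙*(-41) = 41/6 ≈ 6.8333)
q(F) = 41/6
(k(31, 34) + 1008) - q(55) = (-19 + 1008) - 1*41/6 = 989 - 41/6 = 5893/6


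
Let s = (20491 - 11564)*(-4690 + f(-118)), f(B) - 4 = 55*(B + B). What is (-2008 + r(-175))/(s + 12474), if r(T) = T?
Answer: 2183/157691908 ≈ 1.3843e-5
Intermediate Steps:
f(B) = 4 + 110*B (f(B) = 4 + 55*(B + B) = 4 + 55*(2*B) = 4 + 110*B)
s = -157704382 (s = (20491 - 11564)*(-4690 + (4 + 110*(-118))) = 8927*(-4690 + (4 - 12980)) = 8927*(-4690 - 12976) = 8927*(-17666) = -157704382)
(-2008 + r(-175))/(s + 12474) = (-2008 - 175)/(-157704382 + 12474) = -2183/(-157691908) = -2183*(-1/157691908) = 2183/157691908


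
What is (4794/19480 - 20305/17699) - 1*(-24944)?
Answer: 4299897411243/172388260 ≈ 24943.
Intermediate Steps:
(4794/19480 - 20305/17699) - 1*(-24944) = (4794*(1/19480) - 20305*1/17699) + 24944 = (2397/9740 - 20305/17699) + 24944 = -155346197/172388260 + 24944 = 4299897411243/172388260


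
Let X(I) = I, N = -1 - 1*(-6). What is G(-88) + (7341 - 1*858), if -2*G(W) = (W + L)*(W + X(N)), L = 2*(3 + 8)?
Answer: 3744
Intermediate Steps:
N = 5 (N = -1 + 6 = 5)
L = 22 (L = 2*11 = 22)
G(W) = -(5 + W)*(22 + W)/2 (G(W) = -(W + 22)*(W + 5)/2 = -(22 + W)*(5 + W)/2 = -(5 + W)*(22 + W)/2)
G(-88) + (7341 - 1*858) = (-55 - 27/2*(-88) - ½*(-88)²) + (7341 - 1*858) = (-55 + 1188 - ½*7744) + (7341 - 858) = (-55 + 1188 - 3872) + 6483 = -2739 + 6483 = 3744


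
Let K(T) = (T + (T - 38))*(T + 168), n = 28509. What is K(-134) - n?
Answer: -38913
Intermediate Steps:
K(T) = (-38 + 2*T)*(168 + T) (K(T) = (T + (-38 + T))*(168 + T) = (-38 + 2*T)*(168 + T))
K(-134) - n = (-6384 + 2*(-134)² + 298*(-134)) - 1*28509 = (-6384 + 2*17956 - 39932) - 28509 = (-6384 + 35912 - 39932) - 28509 = -10404 - 28509 = -38913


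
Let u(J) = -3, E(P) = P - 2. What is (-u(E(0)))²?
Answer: 9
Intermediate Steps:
E(P) = -2 + P
(-u(E(0)))² = (-1*(-3))² = 3² = 9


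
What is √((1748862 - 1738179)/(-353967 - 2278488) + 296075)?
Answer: 3*√2814466706620590/292495 ≈ 544.13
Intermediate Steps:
√((1748862 - 1738179)/(-353967 - 2278488) + 296075) = √(10683/(-2632455) + 296075) = √(10683*(-1/2632455) + 296075) = √(-1187/292495 + 296075) = √(86600455938/292495) = 3*√2814466706620590/292495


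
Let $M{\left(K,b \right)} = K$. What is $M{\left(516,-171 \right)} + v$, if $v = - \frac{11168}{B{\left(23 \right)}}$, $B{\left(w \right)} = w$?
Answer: $\frac{700}{23} \approx 30.435$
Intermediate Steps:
$v = - \frac{11168}{23} \approx -485.57$
$M{\left(516,-171 \right)} + v = 516 - \frac{11168}{23} = \frac{700}{23}$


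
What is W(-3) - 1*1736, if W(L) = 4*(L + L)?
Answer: -1760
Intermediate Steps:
W(L) = 8*L (W(L) = 4*(2*L) = 8*L)
W(-3) - 1*1736 = 8*(-3) - 1*1736 = -24 - 1736 = -1760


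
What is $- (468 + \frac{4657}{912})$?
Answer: $- \frac{431473}{912} \approx -473.11$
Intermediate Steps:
$- (468 + \frac{4657}{912}) = \left(-1\right) \frac{431473}{912} = - \frac{431473}{912}$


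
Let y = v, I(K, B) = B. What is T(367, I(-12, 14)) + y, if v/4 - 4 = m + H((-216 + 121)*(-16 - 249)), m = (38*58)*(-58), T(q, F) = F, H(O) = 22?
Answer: -511210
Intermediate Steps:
m = -127832 (m = 2204*(-58) = -127832)
v = -511224 (v = 16 + 4*(-127832 + 22) = 16 + 4*(-127810) = 16 - 511240 = -511224)
y = -511224
T(367, I(-12, 14)) + y = 14 - 511224 = -511210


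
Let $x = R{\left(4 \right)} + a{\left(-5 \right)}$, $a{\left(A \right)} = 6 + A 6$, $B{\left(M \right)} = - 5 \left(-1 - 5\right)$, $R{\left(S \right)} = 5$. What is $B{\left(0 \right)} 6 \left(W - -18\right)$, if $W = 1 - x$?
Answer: $6840$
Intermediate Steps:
$B{\left(M \right)} = 30$ ($B{\left(M \right)} = \left(-5\right) \left(-6\right) = 30$)
$a{\left(A \right)} = 6 + 6 A$
$x = -19$ ($x = 5 + \left(6 + 6 \left(-5\right)\right) = 5 + \left(6 - 30\right) = 5 - 24 = -19$)
$W = 20$ ($W = 1 - -19 = 1 + 19 = 20$)
$B{\left(0 \right)} 6 \left(W - -18\right) = 30 \cdot 6 \left(20 - -18\right) = 180 \left(20 + 18\right) = 180 \cdot 38 = 6840$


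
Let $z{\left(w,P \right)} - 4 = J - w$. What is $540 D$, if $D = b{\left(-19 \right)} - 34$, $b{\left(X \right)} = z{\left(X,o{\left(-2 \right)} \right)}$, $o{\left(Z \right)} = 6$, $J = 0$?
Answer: $-5940$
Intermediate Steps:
$z{\left(w,P \right)} = 4 - w$ ($z{\left(w,P \right)} = 4 + \left(0 - w\right) = 4 - w$)
$b{\left(X \right)} = 4 - X$
$D = -11$ ($D = \left(4 - -19\right) - 34 = \left(4 + 19\right) - 34 = 23 - 34 = -11$)
$540 D = 540 \left(-11\right) = -5940$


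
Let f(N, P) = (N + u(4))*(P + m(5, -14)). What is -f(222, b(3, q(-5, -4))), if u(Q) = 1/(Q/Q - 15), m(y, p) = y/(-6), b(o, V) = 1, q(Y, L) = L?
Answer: -3107/84 ≈ -36.988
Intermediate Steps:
m(y, p) = -y/6 (m(y, p) = y*(-⅙) = -y/6)
u(Q) = -1/14 (u(Q) = 1/(1 - 15) = 1/(-14) = -1/14)
f(N, P) = (-⅚ + P)*(-1/14 + N) (f(N, P) = (N - 1/14)*(P - ⅙*5) = (-1/14 + N)*(P - ⅚) = (-1/14 + N)*(-⅚ + P) = (-⅚ + P)*(-1/14 + N))
-f(222, b(3, q(-5, -4))) = -(5/84 - ⅚*222 - 1/14*1 + 222*1) = -(5/84 - 185 - 1/14 + 222) = -1*3107/84 = -3107/84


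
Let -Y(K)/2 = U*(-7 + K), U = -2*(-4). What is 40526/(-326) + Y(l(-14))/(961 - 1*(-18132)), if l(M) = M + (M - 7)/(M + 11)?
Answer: -386844947/3112159 ≈ -124.30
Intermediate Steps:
l(M) = M + (-7 + M)/(11 + M)
U = 8
Y(K) = 112 - 16*K (Y(K) = -16*(-7 + K) = -2*(-56 + 8*K) = 112 - 16*K)
40526/(-326) + Y(l(-14))/(961 - 1*(-18132)) = 40526/(-326) + (112 - 16*(-7 + (-14)**2 + 12*(-14))/(11 - 14))/(961 - 1*(-18132)) = 40526*(-1/326) + (112 - 16*(-7 + 196 - 168)/(-3))/(961 + 18132) = -20263/163 + (112 - (-16)*21/3)/19093 = -20263/163 + (112 - 16*(-7))*(1/19093) = -20263/163 + (112 + 112)*(1/19093) = -20263/163 + 224*(1/19093) = -20263/163 + 224/19093 = -386844947/3112159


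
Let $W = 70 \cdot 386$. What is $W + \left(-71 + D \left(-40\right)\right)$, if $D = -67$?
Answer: $29629$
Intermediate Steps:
$W = 27020$
$W + \left(-71 + D \left(-40\right)\right) = 27020 - -2609 = 27020 + \left(-71 + 2680\right) = 27020 + 2609 = 29629$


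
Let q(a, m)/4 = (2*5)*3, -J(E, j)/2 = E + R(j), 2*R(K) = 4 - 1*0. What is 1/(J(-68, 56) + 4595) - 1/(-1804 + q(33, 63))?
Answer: 6411/7960268 ≈ 0.00080538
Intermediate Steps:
R(K) = 2 (R(K) = (4 - 1*0)/2 = (4 + 0)/2 = (½)*4 = 2)
J(E, j) = -4 - 2*E (J(E, j) = -2*(E + 2) = -2*(2 + E) = -4 - 2*E)
q(a, m) = 120 (q(a, m) = 4*((2*5)*3) = 4*(10*3) = 4*30 = 120)
1/(J(-68, 56) + 4595) - 1/(-1804 + q(33, 63)) = 1/((-4 - 2*(-68)) + 4595) - 1/(-1804 + 120) = 1/((-4 + 136) + 4595) - 1/(-1684) = 1/(132 + 4595) - 1*(-1/1684) = 1/4727 + 1/1684 = 6411/7960268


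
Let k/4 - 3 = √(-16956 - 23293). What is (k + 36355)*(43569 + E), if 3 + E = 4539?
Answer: 1749434535 + 192420*I*√40249 ≈ 1.7494e+9 + 3.8604e+7*I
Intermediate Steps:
k = 12 + 4*I*√40249 (k = 12 + 4*√(-16956 - 23293) = 12 + 4*√(-40249) = 12 + 4*(I*√40249) = 12 + 4*I*√40249 ≈ 12.0 + 802.49*I)
E = 4536 (E = -3 + 4539 = 4536)
(k + 36355)*(43569 + E) = ((12 + 4*I*√40249) + 36355)*(43569 + 4536) = (36367 + 4*I*√40249)*48105 = 1749434535 + 192420*I*√40249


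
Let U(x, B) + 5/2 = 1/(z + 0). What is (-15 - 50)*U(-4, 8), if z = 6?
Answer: 455/3 ≈ 151.67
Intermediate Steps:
U(x, B) = -7/3 (U(x, B) = -5/2 + 1/(6 + 0) = -5/2 + 1/6 = -5/2 + ⅙ = -7/3)
(-15 - 50)*U(-4, 8) = (-15 - 50)*(-7/3) = -65*(-7/3) = 455/3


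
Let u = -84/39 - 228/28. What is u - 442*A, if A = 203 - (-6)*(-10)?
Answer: -5752683/91 ≈ -63216.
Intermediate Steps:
u = -937/91 (u = -84*1/39 - 228*1/28 = -28/13 - 57/7 = -937/91 ≈ -10.297)
A = 143 (A = 203 - 1*60 = 203 - 60 = 143)
u - 442*A = -937/91 - 442*143 = -937/91 - 63206 = -5752683/91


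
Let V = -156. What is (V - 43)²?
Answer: 39601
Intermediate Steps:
(V - 43)² = (-156 - 43)² = (-199)² = 39601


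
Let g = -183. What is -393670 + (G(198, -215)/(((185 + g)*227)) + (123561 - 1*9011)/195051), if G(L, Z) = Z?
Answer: -441274810955/1120926 ≈ -3.9367e+5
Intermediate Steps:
-393670 + (G(198, -215)/(((185 + g)*227)) + (123561 - 1*9011)/195051) = -393670 + (-215*1/(227*(185 - 183)) + (123561 - 1*9011)/195051) = -393670 + (-215/(2*227) + (123561 - 9011)*(1/195051)) = -393670 + (-215/454 + 114550*(1/195051)) = -393670 + (-215*1/454 + 1450/2469) = -393670 + (-215/454 + 1450/2469) = -393670 + 127465/1120926 = -441274810955/1120926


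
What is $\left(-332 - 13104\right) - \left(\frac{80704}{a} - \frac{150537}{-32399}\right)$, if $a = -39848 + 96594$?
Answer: $- \frac{12356713278321}{919256827} \approx -13442.0$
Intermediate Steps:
$a = 56746$
$\left(-332 - 13104\right) - \left(\frac{80704}{a} - \frac{150537}{-32399}\right) = \left(-332 - 13104\right) - \left(\frac{80704}{56746} - \frac{150537}{-32399}\right) = \left(-332 - 13104\right) - \left(80704 \cdot \frac{1}{56746} - - \frac{150537}{32399}\right) = -13436 - \left(\frac{40352}{28373} + \frac{150537}{32399}\right) = -13436 - \frac{5578550749}{919256827} = - \frac{12356713278321}{919256827}$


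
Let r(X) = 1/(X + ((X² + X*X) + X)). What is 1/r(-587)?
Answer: 687964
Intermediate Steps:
r(X) = 1/(2*X + 2*X²) (r(X) = 1/(X + ((X² + X²) + X)) = 1/(X + (2*X² + X)) = 1/(X + (X + 2*X²)) = 1/(2*X + 2*X²))
1/r(-587) = 1/((½)/(-587*(1 - 587))) = 1/((½)*(-1/587)/(-586)) = 1/((½)*(-1/587)*(-1/586)) = 1/(1/687964) = 687964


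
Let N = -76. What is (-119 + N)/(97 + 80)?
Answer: -65/59 ≈ -1.1017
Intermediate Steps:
(-119 + N)/(97 + 80) = (-119 - 76)/(97 + 80) = -195/177 = (1/177)*(-195) = -65/59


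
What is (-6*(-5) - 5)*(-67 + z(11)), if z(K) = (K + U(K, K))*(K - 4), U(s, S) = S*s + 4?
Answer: 22125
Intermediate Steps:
U(s, S) = 4 + S*s
z(K) = (-4 + K)*(4 + K + K²) (z(K) = (K + (4 + K*K))*(K - 4) = (K + (4 + K²))*(-4 + K) = (4 + K + K²)*(-4 + K) = (-4 + K)*(4 + K + K²))
(-6*(-5) - 5)*(-67 + z(11)) = (-6*(-5) - 5)*(-67 + (-16 + 11³ - 3*11²)) = (30 - 5)*(-67 + (-16 + 1331 - 3*121)) = 25*(-67 + (-16 + 1331 - 363)) = 25*(-67 + 952) = 25*885 = 22125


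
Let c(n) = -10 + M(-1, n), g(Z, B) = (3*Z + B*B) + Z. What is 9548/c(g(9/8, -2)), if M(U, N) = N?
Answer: -19096/3 ≈ -6365.3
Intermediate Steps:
g(Z, B) = B² + 4*Z (g(Z, B) = (3*Z + B²) + Z = (B² + 3*Z) + Z = B² + 4*Z)
c(n) = -10 + n
9548/c(g(9/8, -2)) = 9548/(-10 + ((-2)² + 4*(9/8))) = 9548/(-10 + (4 + 4*(9*(⅛)))) = 9548/(-10 + (4 + 4*(9/8))) = 9548/(-10 + (4 + 9/2)) = 9548/(-10 + 17/2) = 9548/(-3/2) = 9548*(-⅔) = -19096/3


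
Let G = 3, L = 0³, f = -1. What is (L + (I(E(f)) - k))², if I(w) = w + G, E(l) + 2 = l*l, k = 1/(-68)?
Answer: 18769/4624 ≈ 4.0590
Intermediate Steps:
k = -1/68 ≈ -0.014706
E(l) = -2 + l² (E(l) = -2 + l*l = -2 + l²)
L = 0
I(w) = 3 + w (I(w) = w + 3 = 3 + w)
(L + (I(E(f)) - k))² = (0 + ((3 + (-2 + (-1)²)) - 1*(-1/68)))² = (0 + ((3 + (-2 + 1)) + 1/68))² = (0 + ((3 - 1) + 1/68))² = (0 + (2 + 1/68))² = (0 + 137/68)² = (137/68)² = 18769/4624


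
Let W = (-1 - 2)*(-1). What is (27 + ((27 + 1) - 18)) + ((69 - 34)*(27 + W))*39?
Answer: 40987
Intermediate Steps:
W = 3 (W = -3*(-1) = 3)
(27 + ((27 + 1) - 18)) + ((69 - 34)*(27 + W))*39 = (27 + ((27 + 1) - 18)) + ((69 - 34)*(27 + 3))*39 = (27 + (28 - 18)) + (35*30)*39 = (27 + 10) + 1050*39 = 37 + 40950 = 40987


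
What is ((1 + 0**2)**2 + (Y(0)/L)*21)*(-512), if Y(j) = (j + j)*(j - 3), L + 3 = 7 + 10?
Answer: -512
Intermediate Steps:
L = 14 (L = -3 + (7 + 10) = -3 + 17 = 14)
Y(j) = 2*j*(-3 + j) (Y(j) = (2*j)*(-3 + j) = 2*j*(-3 + j))
((1 + 0**2)**2 + (Y(0)/L)*21)*(-512) = ((1 + 0**2)**2 + ((2*0*(-3 + 0))/14)*21)*(-512) = ((1 + 0)**2 + ((2*0*(-3))*(1/14))*21)*(-512) = (1**2 + (0*(1/14))*21)*(-512) = (1 + 0*21)*(-512) = (1 + 0)*(-512) = 1*(-512) = -512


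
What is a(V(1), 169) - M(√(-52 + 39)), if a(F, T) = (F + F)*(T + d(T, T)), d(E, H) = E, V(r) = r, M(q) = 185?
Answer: 491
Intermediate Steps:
a(F, T) = 4*F*T (a(F, T) = (F + F)*(T + T) = (2*F)*(2*T) = 4*F*T)
a(V(1), 169) - M(√(-52 + 39)) = 4*1*169 - 1*185 = 676 - 185 = 491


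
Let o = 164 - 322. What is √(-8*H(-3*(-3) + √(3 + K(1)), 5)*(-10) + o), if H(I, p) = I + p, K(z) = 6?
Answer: √1202 ≈ 34.670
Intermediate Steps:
o = -158
√(-8*H(-3*(-3) + √(3 + K(1)), 5)*(-10) + o) = √(-8*((-3*(-3) + √(3 + 6)) + 5)*(-10) - 158) = √(-8*((9 + √9) + 5)*(-10) - 158) = √(-8*((9 + 3) + 5)*(-10) - 158) = √(-8*(12 + 5)*(-10) - 158) = √(-8*17*(-10) - 158) = √(-136*(-10) - 158) = √(1360 - 158) = √1202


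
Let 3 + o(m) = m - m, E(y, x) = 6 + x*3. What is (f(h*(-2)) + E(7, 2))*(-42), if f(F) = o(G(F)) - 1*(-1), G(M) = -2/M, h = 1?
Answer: -420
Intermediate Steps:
E(y, x) = 6 + 3*x
o(m) = -3 (o(m) = -3 + (m - m) = -3 + 0 = -3)
f(F) = -2 (f(F) = -3 - 1*(-1) = -3 + 1 = -2)
(f(h*(-2)) + E(7, 2))*(-42) = (-2 + (6 + 3*2))*(-42) = (-2 + (6 + 6))*(-42) = (-2 + 12)*(-42) = 10*(-42) = -420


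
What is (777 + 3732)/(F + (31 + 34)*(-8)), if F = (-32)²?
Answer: 501/56 ≈ 8.9464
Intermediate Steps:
F = 1024
(777 + 3732)/(F + (31 + 34)*(-8)) = (777 + 3732)/(1024 + (31 + 34)*(-8)) = 4509/(1024 + 65*(-8)) = 4509/(1024 - 520) = 4509/504 = 4509*(1/504) = 501/56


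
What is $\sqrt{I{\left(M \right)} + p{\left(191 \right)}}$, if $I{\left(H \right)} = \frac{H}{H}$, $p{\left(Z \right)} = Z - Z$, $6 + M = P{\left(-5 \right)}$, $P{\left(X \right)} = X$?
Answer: $1$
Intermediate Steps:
$M = -11$ ($M = -6 - 5 = -11$)
$p{\left(Z \right)} = 0$
$I{\left(H \right)} = 1$
$\sqrt{I{\left(M \right)} + p{\left(191 \right)}} = \sqrt{1 + 0} = \sqrt{1} = 1$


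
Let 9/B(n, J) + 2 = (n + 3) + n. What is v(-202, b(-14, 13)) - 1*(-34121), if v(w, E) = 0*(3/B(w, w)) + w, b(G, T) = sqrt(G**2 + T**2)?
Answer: 33919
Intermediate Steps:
B(n, J) = 9/(1 + 2*n) (B(n, J) = 9/(-2 + ((n + 3) + n)) = 9/(-2 + ((3 + n) + n)) = 9/(-2 + (3 + 2*n)) = 9/(1 + 2*n))
v(w, E) = w (v(w, E) = 0*(3/((9/(1 + 2*w)))) + w = 0*(3*(1/9 + 2*w/9)) + w = 0*(1/3 + 2*w/3) + w = 0 + w = w)
v(-202, b(-14, 13)) - 1*(-34121) = -202 - 1*(-34121) = -202 + 34121 = 33919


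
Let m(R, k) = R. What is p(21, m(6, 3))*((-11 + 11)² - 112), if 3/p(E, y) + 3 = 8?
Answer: -336/5 ≈ -67.200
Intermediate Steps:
p(E, y) = ⅗ (p(E, y) = 3/(-3 + 8) = 3/5 = 3*(⅕) = ⅗)
p(21, m(6, 3))*((-11 + 11)² - 112) = 3*((-11 + 11)² - 112)/5 = 3*(0² - 112)/5 = 3*(0 - 112)/5 = (⅗)*(-112) = -336/5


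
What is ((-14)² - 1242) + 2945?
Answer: 1899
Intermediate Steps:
((-14)² - 1242) + 2945 = (196 - 1242) + 2945 = -1046 + 2945 = 1899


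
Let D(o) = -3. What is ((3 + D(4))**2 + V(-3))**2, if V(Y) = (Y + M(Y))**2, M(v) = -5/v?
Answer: 256/81 ≈ 3.1605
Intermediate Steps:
V(Y) = (Y - 5/Y)**2
((3 + D(4))**2 + V(-3))**2 = ((3 - 3)**2 + (-5 + (-3)**2)**2/(-3)**2)**2 = (0**2 + (-5 + 9)**2/9)**2 = (0 + (1/9)*4**2)**2 = (0 + (1/9)*16)**2 = (0 + 16/9)**2 = (16/9)**2 = 256/81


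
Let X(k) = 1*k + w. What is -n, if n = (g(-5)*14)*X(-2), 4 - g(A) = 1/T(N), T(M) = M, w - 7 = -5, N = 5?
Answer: 0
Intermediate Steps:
w = 2 (w = 7 - 5 = 2)
g(A) = 19/5 (g(A) = 4 - 1/5 = 19/5)
X(k) = 2 + k (X(k) = 1*k + 2 = k + 2 = 2 + k)
n = 0 (n = ((19/5)*14)*(2 - 2) = (266/5)*0 = 0)
-n = -1*0 = 0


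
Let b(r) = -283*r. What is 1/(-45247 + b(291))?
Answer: -1/127600 ≈ -7.8370e-6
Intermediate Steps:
1/(-45247 + b(291)) = 1/(-45247 - 283*291) = 1/(-45247 - 82353) = 1/(-127600) = -1/127600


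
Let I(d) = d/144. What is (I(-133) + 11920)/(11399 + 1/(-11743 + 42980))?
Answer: 53613531239/51274161216 ≈ 1.0456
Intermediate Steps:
I(d) = d/144 (I(d) = d*(1/144) = d/144)
(I(-133) + 11920)/(11399 + 1/(-11743 + 42980)) = ((1/144)*(-133) + 11920)/(11399 + 1/(-11743 + 42980)) = (-133/144 + 11920)/(11399 + 1/31237) = 1716347/(144*(11399 + 1/31237)) = 1716347/(144*(356070564/31237)) = (1716347/144)*(31237/356070564) = 53613531239/51274161216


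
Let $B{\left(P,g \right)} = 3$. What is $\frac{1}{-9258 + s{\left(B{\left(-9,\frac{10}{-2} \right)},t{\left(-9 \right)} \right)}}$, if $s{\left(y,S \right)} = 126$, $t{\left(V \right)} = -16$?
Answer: $- \frac{1}{9132} \approx -0.00010951$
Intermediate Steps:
$\frac{1}{-9258 + s{\left(B{\left(-9,\frac{10}{-2} \right)},t{\left(-9 \right)} \right)}} = \frac{1}{-9258 + 126} = \frac{1}{-9132} = - \frac{1}{9132}$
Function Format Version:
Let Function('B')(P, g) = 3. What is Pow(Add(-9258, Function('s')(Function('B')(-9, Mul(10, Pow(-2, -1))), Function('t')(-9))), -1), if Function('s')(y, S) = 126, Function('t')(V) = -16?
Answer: Rational(-1, 9132) ≈ -0.00010951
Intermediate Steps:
Pow(Add(-9258, Function('s')(Function('B')(-9, Mul(10, Pow(-2, -1))), Function('t')(-9))), -1) = Pow(Add(-9258, 126), -1) = Pow(-9132, -1) = Rational(-1, 9132)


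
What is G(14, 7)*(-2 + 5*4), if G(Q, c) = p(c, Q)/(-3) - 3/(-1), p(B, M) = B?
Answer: 12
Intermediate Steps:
G(Q, c) = 3 - c/3 (G(Q, c) = c/(-3) - 3/(-1) = c*(-1/3) - 3*(-1) = -c/3 + 3 = 3 - c/3)
G(14, 7)*(-2 + 5*4) = (3 - 1/3*7)*(-2 + 5*4) = (3 - 7/3)*(-2 + 20) = (2/3)*18 = 12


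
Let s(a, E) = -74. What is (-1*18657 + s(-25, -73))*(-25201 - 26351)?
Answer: 965620512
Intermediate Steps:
(-1*18657 + s(-25, -73))*(-25201 - 26351) = (-1*18657 - 74)*(-25201 - 26351) = (-18657 - 74)*(-51552) = -18731*(-51552) = 965620512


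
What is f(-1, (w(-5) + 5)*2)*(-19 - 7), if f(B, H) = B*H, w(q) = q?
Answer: 0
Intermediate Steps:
f(-1, (w(-5) + 5)*2)*(-19 - 7) = (-(-5 + 5)*2)*(-19 - 7) = -0*2*(-26) = -1*0*(-26) = 0*(-26) = 0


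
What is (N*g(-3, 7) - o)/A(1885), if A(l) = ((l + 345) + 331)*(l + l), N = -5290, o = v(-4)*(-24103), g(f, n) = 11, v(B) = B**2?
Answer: 163729/4827485 ≈ 0.033916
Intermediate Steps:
o = -385648 (o = (-4)**2*(-24103) = 16*(-24103) = -385648)
A(l) = 2*l*(676 + l) (A(l) = ((345 + l) + 331)*(2*l) = (676 + l)*(2*l) = 2*l*(676 + l))
(N*g(-3, 7) - o)/A(1885) = (-5290*11 - 1*(-385648))/((2*1885*(676 + 1885))) = (-58190 + 385648)/((2*1885*2561)) = 327458/9654970 = 327458*(1/9654970) = 163729/4827485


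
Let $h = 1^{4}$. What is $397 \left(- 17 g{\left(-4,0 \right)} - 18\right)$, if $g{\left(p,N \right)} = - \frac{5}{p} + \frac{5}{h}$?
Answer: $- \frac{197309}{4} \approx -49327.0$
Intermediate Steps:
$h = 1$
$g{\left(p,N \right)} = 5 - \frac{5}{p}$ ($g{\left(p,N \right)} = - \frac{5}{p} + \frac{5}{1} = - \frac{5}{p} + 5 \cdot 1 = - \frac{5}{p} + 5 = 5 - \frac{5}{p}$)
$397 \left(- 17 g{\left(-4,0 \right)} - 18\right) = 397 \left(- 17 \left(5 - \frac{5}{-4}\right) - 18\right) = 397 \left(- 17 \left(5 - - \frac{5}{4}\right) - 18\right) = 397 \left(- 17 \left(5 + \frac{5}{4}\right) - 18\right) = 397 \left(\left(-17\right) \frac{25}{4} - 18\right) = 397 \left(- \frac{425}{4} - 18\right) = 397 \left(- \frac{497}{4}\right) = - \frac{197309}{4}$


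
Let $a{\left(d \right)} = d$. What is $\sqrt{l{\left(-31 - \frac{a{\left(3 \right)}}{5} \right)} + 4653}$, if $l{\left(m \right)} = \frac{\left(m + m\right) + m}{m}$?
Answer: $4 \sqrt{291} \approx 68.235$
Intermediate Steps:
$l{\left(m \right)} = 3$ ($l{\left(m \right)} = \frac{2 m + m}{m} = \frac{3 m}{m} = 3$)
$\sqrt{l{\left(-31 - \frac{a{\left(3 \right)}}{5} \right)} + 4653} = \sqrt{3 + 4653} = \sqrt{4656} = 4 \sqrt{291}$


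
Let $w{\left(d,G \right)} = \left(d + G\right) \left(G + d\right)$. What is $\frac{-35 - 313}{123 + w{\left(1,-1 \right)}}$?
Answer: $- \frac{116}{41} \approx -2.8293$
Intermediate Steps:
$w{\left(d,G \right)} = \left(G + d\right)^{2}$ ($w{\left(d,G \right)} = \left(G + d\right) \left(G + d\right) = \left(G + d\right)^{2}$)
$\frac{-35 - 313}{123 + w{\left(1,-1 \right)}} = \frac{-35 - 313}{123 + \left(-1 + 1\right)^{2}} = - \frac{348}{123 + 0^{2}} = - \frac{348}{123 + 0} = - \frac{348}{123} = \left(-348\right) \frac{1}{123} = - \frac{116}{41}$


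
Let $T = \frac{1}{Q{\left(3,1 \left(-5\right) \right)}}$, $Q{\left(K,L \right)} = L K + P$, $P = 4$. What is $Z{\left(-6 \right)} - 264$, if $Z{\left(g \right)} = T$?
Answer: $- \frac{2905}{11} \approx -264.09$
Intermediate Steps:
$Q{\left(K,L \right)} = 4 + K L$ ($Q{\left(K,L \right)} = L K + 4 = K L + 4 = 4 + K L$)
$T = - \frac{1}{11}$ ($T = \frac{1}{4 + 3 \cdot 1 \left(-5\right)} = \frac{1}{4 + 3 \left(-5\right)} = \frac{1}{4 - 15} = \frac{1}{-11} = - \frac{1}{11} \approx -0.090909$)
$Z{\left(g \right)} = - \frac{1}{11}$
$Z{\left(-6 \right)} - 264 = - \frac{1}{11} - 264 = - \frac{2905}{11}$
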